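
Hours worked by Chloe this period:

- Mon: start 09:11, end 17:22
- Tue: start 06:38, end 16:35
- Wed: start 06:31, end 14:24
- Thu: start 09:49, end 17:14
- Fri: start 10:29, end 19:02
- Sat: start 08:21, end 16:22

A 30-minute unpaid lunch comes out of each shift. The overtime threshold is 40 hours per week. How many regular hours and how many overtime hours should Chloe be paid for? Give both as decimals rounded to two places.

Regular 40.00 hours, overtime 7.00 hours

Mon: 09:11–17:22 = 8 h 11 min; less 30 min break → 7 h 41 min
Tue: 06:38–16:35 = 9 h 57 min; less 30 min break → 9 h 27 min
Wed: 06:31–14:24 = 7 h 53 min; less 30 min break → 7 h 23 min
Thu: 09:49–17:14 = 7 h 25 min; less 30 min break → 6 h 55 min
Fri: 10:29–19:02 = 8 h 33 min; less 30 min break → 8 h 3 min
Sat: 08:21–16:22 = 8 h 1 min; less 30 min break → 7 h 31 min
Total worked: 47 h 0 min = 47.00 h.
Threshold 40 h → overtime 7 h 0 min, regular 40 h 0 min.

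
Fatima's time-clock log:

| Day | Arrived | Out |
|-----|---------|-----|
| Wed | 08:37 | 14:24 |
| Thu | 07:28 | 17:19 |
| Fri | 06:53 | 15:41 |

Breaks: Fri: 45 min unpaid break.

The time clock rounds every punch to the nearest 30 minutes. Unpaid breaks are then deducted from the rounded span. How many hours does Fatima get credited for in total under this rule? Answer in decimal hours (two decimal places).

Wed: in 08:37→08:30, out 14:24→14:30; 6 h 0 min
Thu: in 07:28→07:30, out 17:19→17:30; 10 h 0 min
Fri: in 06:53→07:00, out 15:41→15:30; 8 h 30 min − 45 min = 7 h 45 min
Total credited: 23 h 45 min.

23.75 hours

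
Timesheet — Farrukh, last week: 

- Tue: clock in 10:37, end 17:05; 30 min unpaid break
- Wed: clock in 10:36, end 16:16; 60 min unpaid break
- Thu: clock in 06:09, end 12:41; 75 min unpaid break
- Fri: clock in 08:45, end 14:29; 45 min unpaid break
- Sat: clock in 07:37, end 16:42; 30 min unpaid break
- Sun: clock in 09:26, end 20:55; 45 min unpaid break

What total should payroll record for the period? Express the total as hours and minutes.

Tue: 10:37–17:05 = 6 h 28 min; less 30 min break → 5 h 58 min
Wed: 10:36–16:16 = 5 h 40 min; less 60 min break → 4 h 40 min
Thu: 06:09–12:41 = 6 h 32 min; less 75 min break → 5 h 17 min
Fri: 08:45–14:29 = 5 h 44 min; less 45 min break → 4 h 59 min
Sat: 07:37–16:42 = 9 h 5 min; less 30 min break → 8 h 35 min
Sun: 09:26–20:55 = 11 h 29 min; less 45 min break → 10 h 44 min
Total: 5 h 58 min + 4 h 40 min + 5 h 17 min + 4 h 59 min + 8 h 35 min + 10 h 44 min = 40 h 13 min.

40 h 13 min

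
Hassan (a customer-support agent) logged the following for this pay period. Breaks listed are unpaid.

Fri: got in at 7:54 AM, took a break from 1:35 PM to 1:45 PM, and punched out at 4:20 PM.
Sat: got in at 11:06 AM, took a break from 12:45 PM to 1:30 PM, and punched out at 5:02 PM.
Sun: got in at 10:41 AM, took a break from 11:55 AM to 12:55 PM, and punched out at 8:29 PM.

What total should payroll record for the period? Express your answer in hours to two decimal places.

22.25 hours

Fri: 7:54 AM–4:20 PM = 8 h 26 min; less 10 min break → 8 h 16 min
Sat: 11:06 AM–5:02 PM = 5 h 56 min; less 45 min break → 5 h 11 min
Sun: 10:41 AM–8:29 PM = 9 h 48 min; less 60 min break → 8 h 48 min
Total: 8 h 16 min + 5 h 11 min + 8 h 48 min = 22 h 15 min.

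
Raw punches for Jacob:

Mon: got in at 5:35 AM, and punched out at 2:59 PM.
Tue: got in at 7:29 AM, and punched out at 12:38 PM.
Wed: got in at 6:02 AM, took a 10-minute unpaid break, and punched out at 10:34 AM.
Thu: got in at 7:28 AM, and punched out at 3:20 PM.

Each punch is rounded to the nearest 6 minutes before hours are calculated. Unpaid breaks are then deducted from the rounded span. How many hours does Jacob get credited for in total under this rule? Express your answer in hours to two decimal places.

26.73 hours

Mon: in 5:35 AM→5:36 AM, out 2:59 PM→3:00 PM; 9 h 24 min
Tue: in 7:29 AM→7:30 AM, out 12:38 PM→12:36 PM; 5 h 6 min
Wed: in 6:02 AM→6:00 AM, out 10:34 AM→10:36 AM; 4 h 36 min − 10 min = 4 h 26 min
Thu: in 7:28 AM→7:30 AM, out 3:20 PM→3:18 PM; 7 h 48 min
Total credited: 26 h 44 min.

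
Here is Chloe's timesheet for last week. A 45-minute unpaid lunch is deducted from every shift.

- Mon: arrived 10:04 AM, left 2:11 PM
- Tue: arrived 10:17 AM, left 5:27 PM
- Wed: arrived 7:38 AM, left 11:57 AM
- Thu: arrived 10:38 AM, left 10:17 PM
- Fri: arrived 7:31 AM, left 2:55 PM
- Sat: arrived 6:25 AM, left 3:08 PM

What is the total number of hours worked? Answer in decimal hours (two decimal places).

Mon: 10:04 AM–2:11 PM = 4 h 7 min; less 45 min break → 3 h 22 min
Tue: 10:17 AM–5:27 PM = 7 h 10 min; less 45 min break → 6 h 25 min
Wed: 7:38 AM–11:57 AM = 4 h 19 min; less 45 min break → 3 h 34 min
Thu: 10:38 AM–10:17 PM = 11 h 39 min; less 45 min break → 10 h 54 min
Fri: 7:31 AM–2:55 PM = 7 h 24 min; less 45 min break → 6 h 39 min
Sat: 6:25 AM–3:08 PM = 8 h 43 min; less 45 min break → 7 h 58 min
Total: 3 h 22 min + 6 h 25 min + 3 h 34 min + 10 h 54 min + 6 h 39 min + 7 h 58 min = 38 h 52 min.

38.87 hours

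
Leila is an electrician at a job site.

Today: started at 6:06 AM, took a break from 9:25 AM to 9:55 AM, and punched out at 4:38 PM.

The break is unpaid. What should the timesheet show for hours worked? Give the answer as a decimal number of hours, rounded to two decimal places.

Today: 6:06 AM–4:38 PM = 10 h 32 min; less 30 min break → 10 h 2 min

10.03 hours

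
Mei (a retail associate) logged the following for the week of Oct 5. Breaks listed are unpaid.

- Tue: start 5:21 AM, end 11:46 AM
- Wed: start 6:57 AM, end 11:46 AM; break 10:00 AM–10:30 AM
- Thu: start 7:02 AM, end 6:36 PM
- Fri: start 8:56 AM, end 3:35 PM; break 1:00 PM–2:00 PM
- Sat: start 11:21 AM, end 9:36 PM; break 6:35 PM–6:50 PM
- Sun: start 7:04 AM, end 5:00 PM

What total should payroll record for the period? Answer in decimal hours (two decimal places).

47.88 hours

Tue: 5:21 AM–11:46 AM = 6 h 25 min
Wed: 6:57 AM–11:46 AM = 4 h 49 min; less 30 min break → 4 h 19 min
Thu: 7:02 AM–6:36 PM = 11 h 34 min
Fri: 8:56 AM–3:35 PM = 6 h 39 min; less 60 min break → 5 h 39 min
Sat: 11:21 AM–9:36 PM = 10 h 15 min; less 15 min break → 10 h 0 min
Sun: 7:04 AM–5:00 PM = 9 h 56 min
Total: 6 h 25 min + 4 h 19 min + 11 h 34 min + 5 h 39 min + 10 h 0 min + 9 h 56 min = 47 h 53 min.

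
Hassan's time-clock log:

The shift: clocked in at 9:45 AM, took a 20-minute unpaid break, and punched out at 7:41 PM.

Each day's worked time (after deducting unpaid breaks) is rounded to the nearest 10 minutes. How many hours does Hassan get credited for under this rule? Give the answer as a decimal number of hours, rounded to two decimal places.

9.67 hours

The shift: 9:45 AM–7:41 PM = 9 h 56 min − 20 min = 9 h 36 min → rounds to 9 h 40 min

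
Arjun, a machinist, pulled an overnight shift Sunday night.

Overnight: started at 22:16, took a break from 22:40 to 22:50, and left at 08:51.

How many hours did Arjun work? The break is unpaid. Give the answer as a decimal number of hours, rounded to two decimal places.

Overnight: 22:16 → midnight = 1 h 44 min; midnight → 08:51 = 8 h 51 min; span 10 h 35 min; less 10 min break → 10 h 25 min

10.42 hours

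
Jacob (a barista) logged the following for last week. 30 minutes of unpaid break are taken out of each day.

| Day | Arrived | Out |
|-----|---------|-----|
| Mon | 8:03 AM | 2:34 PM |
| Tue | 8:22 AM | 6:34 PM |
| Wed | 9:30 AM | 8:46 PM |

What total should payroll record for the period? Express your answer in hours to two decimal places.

26.48 hours

Mon: 8:03 AM–2:34 PM = 6 h 31 min; less 30 min break → 6 h 1 min
Tue: 8:22 AM–6:34 PM = 10 h 12 min; less 30 min break → 9 h 42 min
Wed: 9:30 AM–8:46 PM = 11 h 16 min; less 30 min break → 10 h 46 min
Total: 6 h 1 min + 9 h 42 min + 10 h 46 min = 26 h 29 min.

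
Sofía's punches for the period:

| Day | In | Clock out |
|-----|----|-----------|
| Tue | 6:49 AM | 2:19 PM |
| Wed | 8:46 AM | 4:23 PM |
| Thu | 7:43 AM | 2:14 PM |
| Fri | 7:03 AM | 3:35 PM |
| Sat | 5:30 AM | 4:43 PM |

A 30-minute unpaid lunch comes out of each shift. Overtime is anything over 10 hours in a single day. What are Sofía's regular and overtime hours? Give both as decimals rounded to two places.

Regular 38.17 hours, overtime 0.72 hours

Tue: 6:49 AM–2:19 PM = 7 h 30 min; less 30 min break → 7 h 0 min
Wed: 8:46 AM–4:23 PM = 7 h 37 min; less 30 min break → 7 h 7 min
Thu: 7:43 AM–2:14 PM = 6 h 31 min; less 30 min break → 6 h 1 min
Fri: 7:03 AM–3:35 PM = 8 h 32 min; less 30 min break → 8 h 2 min
Sat: 5:30 AM–4:43 PM = 11 h 13 min; less 30 min break → 10 h 43 min
Tue reg 7 h 0 min / OT 0 h 0 min; Wed reg 7 h 7 min / OT 0 h 0 min; Thu reg 6 h 1 min / OT 0 h 0 min; Fri reg 8 h 2 min / OT 0 h 0 min; Sat reg 10 h 0 min / OT 0 h 43 min.
Totals: regular 38 h 10 min, overtime 0 h 43 min.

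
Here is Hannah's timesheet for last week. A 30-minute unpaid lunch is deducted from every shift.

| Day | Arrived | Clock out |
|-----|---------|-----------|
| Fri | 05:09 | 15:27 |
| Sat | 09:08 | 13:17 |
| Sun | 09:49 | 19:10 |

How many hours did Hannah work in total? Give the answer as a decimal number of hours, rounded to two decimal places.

Fri: 05:09–15:27 = 10 h 18 min; less 30 min break → 9 h 48 min
Sat: 09:08–13:17 = 4 h 9 min; less 30 min break → 3 h 39 min
Sun: 09:49–19:10 = 9 h 21 min; less 30 min break → 8 h 51 min
Total: 9 h 48 min + 3 h 39 min + 8 h 51 min = 22 h 18 min.

22.30 hours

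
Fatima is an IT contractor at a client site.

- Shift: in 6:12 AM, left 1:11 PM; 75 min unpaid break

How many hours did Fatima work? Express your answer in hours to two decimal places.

5.73 hours

Shift: 6:12 AM–1:11 PM = 6 h 59 min; less 75 min break → 5 h 44 min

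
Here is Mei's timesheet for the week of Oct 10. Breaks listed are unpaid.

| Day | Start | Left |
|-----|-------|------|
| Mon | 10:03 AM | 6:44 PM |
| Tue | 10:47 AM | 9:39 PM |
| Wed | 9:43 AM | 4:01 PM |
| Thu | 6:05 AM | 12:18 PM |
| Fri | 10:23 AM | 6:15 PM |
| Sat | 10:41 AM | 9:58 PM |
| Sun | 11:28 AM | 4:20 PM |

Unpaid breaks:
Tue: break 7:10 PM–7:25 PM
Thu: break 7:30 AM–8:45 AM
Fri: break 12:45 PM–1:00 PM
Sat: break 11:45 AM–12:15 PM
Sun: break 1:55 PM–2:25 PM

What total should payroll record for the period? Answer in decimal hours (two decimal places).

53.33 hours

Mon: 10:03 AM–6:44 PM = 8 h 41 min
Tue: 10:47 AM–9:39 PM = 10 h 52 min; less 15 min break → 10 h 37 min
Wed: 9:43 AM–4:01 PM = 6 h 18 min
Thu: 6:05 AM–12:18 PM = 6 h 13 min; less 75 min break → 4 h 58 min
Fri: 10:23 AM–6:15 PM = 7 h 52 min; less 15 min break → 7 h 37 min
Sat: 10:41 AM–9:58 PM = 11 h 17 min; less 30 min break → 10 h 47 min
Sun: 11:28 AM–4:20 PM = 4 h 52 min; less 30 min break → 4 h 22 min
Total: 8 h 41 min + 10 h 37 min + 6 h 18 min + 4 h 58 min + 7 h 37 min + 10 h 47 min + 4 h 22 min = 53 h 20 min.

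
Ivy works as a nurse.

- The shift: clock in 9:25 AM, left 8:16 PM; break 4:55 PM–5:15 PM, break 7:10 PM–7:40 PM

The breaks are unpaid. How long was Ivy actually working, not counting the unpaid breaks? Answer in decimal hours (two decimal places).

10.02 hours

The shift: 9:25 AM–8:16 PM = 10 h 51 min; less 50 min break → 10 h 1 min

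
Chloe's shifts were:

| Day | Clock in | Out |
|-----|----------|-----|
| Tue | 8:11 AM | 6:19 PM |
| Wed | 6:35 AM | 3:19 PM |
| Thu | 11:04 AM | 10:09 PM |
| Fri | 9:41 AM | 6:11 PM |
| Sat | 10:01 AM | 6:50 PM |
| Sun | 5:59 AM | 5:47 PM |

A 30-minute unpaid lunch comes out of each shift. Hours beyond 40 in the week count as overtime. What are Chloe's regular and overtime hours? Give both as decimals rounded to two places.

Tue: 8:11 AM–6:19 PM = 10 h 8 min; less 30 min break → 9 h 38 min
Wed: 6:35 AM–3:19 PM = 8 h 44 min; less 30 min break → 8 h 14 min
Thu: 11:04 AM–10:09 PM = 11 h 5 min; less 30 min break → 10 h 35 min
Fri: 9:41 AM–6:11 PM = 8 h 30 min; less 30 min break → 8 h 0 min
Sat: 10:01 AM–6:50 PM = 8 h 49 min; less 30 min break → 8 h 19 min
Sun: 5:59 AM–5:47 PM = 11 h 48 min; less 30 min break → 11 h 18 min
Total worked: 56 h 4 min = 56.07 h.
Threshold 40 h → overtime 16 h 4 min, regular 40 h 0 min.

Regular 40.00 hours, overtime 16.07 hours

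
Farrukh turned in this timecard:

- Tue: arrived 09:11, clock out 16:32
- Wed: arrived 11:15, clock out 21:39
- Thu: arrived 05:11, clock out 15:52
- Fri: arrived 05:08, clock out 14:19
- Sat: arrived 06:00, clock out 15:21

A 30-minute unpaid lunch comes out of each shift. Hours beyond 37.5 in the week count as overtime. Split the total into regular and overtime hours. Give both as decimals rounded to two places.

Tue: 09:11–16:32 = 7 h 21 min; less 30 min break → 6 h 51 min
Wed: 11:15–21:39 = 10 h 24 min; less 30 min break → 9 h 54 min
Thu: 05:11–15:52 = 10 h 41 min; less 30 min break → 10 h 11 min
Fri: 05:08–14:19 = 9 h 11 min; less 30 min break → 8 h 41 min
Sat: 06:00–15:21 = 9 h 21 min; less 30 min break → 8 h 51 min
Total worked: 44 h 28 min = 44.47 h.
Threshold 37.5 h → overtime 6 h 58 min, regular 37 h 30 min.

Regular 37.50 hours, overtime 6.97 hours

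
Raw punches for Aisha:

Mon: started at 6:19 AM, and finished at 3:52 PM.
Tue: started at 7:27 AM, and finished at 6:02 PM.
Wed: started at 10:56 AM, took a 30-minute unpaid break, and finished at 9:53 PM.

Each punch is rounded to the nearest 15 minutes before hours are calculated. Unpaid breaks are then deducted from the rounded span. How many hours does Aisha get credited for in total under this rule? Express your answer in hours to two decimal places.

30.50 hours

Mon: in 6:19 AM→6:15 AM, out 3:52 PM→3:45 PM; 9 h 30 min
Tue: in 7:27 AM→7:30 AM, out 6:02 PM→6:00 PM; 10 h 30 min
Wed: in 10:56 AM→11:00 AM, out 9:53 PM→10:00 PM; 11 h 0 min − 30 min = 10 h 30 min
Total credited: 30 h 30 min.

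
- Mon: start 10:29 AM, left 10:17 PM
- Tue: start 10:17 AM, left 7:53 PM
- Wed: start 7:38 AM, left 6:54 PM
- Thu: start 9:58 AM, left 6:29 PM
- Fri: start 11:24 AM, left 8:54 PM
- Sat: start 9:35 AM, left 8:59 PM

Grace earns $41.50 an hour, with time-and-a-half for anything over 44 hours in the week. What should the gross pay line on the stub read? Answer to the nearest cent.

$2951.69

Mon: 10:29 AM–10:17 PM = 11 h 48 min
Tue: 10:17 AM–7:53 PM = 9 h 36 min
Wed: 7:38 AM–6:54 PM = 11 h 16 min
Thu: 9:58 AM–6:29 PM = 8 h 31 min
Fri: 11:24 AM–8:54 PM = 9 h 30 min
Sat: 9:35 AM–8:59 PM = 11 h 24 min
Total worked: 62 h 5 min = 3725 min.
Regular 44 h 0 min = 2640 min at $41.50/h; overtime 18 h 5 min = 1085 min at $62.25/h.
Pay = (2640 × $41.50 + 1085 × $62.25) ÷ 60 = $2951.69.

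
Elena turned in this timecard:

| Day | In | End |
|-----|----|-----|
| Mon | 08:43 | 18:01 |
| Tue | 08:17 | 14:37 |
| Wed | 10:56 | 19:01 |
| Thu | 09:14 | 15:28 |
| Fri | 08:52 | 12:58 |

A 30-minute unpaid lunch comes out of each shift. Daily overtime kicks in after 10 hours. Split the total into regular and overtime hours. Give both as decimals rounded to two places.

Mon: 08:43–18:01 = 9 h 18 min; less 30 min break → 8 h 48 min
Tue: 08:17–14:37 = 6 h 20 min; less 30 min break → 5 h 50 min
Wed: 10:56–19:01 = 8 h 5 min; less 30 min break → 7 h 35 min
Thu: 09:14–15:28 = 6 h 14 min; less 30 min break → 5 h 44 min
Fri: 08:52–12:58 = 4 h 6 min; less 30 min break → 3 h 36 min
Mon reg 8 h 48 min / OT 0 h 0 min; Tue reg 5 h 50 min / OT 0 h 0 min; Wed reg 7 h 35 min / OT 0 h 0 min; Thu reg 5 h 44 min / OT 0 h 0 min; Fri reg 3 h 36 min / OT 0 h 0 min.
Totals: regular 31 h 33 min, overtime 0 h 0 min.

Regular 31.55 hours, overtime 0.00 hours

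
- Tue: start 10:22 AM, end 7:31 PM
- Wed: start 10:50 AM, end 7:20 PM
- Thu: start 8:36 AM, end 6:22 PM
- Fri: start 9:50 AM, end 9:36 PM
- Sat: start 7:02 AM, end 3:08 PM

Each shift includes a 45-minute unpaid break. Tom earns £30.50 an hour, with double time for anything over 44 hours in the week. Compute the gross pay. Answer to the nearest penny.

£1327.77

Tue: 10:22 AM–7:31 PM = 9 h 9 min; less 45 min break → 8 h 24 min
Wed: 10:50 AM–7:20 PM = 8 h 30 min; less 45 min break → 7 h 45 min
Thu: 8:36 AM–6:22 PM = 9 h 46 min; less 45 min break → 9 h 1 min
Fri: 9:50 AM–9:36 PM = 11 h 46 min; less 45 min break → 11 h 1 min
Sat: 7:02 AM–3:08 PM = 8 h 6 min; less 45 min break → 7 h 21 min
Total worked: 43 h 32 min = 2612 min.
Regular 43 h 32 min = 2612 min at £30.50/h; overtime 0 h 0 min = 0 min at £61.00/h.
Pay = (2612 × £30.50 + 0 × £61.00) ÷ 60 = £1327.77.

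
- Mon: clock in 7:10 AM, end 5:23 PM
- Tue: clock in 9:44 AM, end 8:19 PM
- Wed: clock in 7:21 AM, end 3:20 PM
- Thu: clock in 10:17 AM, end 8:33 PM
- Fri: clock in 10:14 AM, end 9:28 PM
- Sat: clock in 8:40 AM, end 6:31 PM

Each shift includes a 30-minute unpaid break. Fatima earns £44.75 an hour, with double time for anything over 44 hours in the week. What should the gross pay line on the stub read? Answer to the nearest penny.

£3144.43

Mon: 7:10 AM–5:23 PM = 10 h 13 min; less 30 min break → 9 h 43 min
Tue: 9:44 AM–8:19 PM = 10 h 35 min; less 30 min break → 10 h 5 min
Wed: 7:21 AM–3:20 PM = 7 h 59 min; less 30 min break → 7 h 29 min
Thu: 10:17 AM–8:33 PM = 10 h 16 min; less 30 min break → 9 h 46 min
Fri: 10:14 AM–9:28 PM = 11 h 14 min; less 30 min break → 10 h 44 min
Sat: 8:40 AM–6:31 PM = 9 h 51 min; less 30 min break → 9 h 21 min
Total worked: 57 h 8 min = 3428 min.
Regular 44 h 0 min = 2640 min at £44.75/h; overtime 13 h 8 min = 788 min at £89.50/h.
Pay = (2640 × £44.75 + 788 × £89.50) ÷ 60 = £3144.43.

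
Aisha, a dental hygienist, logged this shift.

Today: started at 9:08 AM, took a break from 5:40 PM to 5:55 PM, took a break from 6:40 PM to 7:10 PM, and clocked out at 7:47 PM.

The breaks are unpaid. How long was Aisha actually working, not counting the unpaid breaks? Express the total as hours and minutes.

Today: 9:08 AM–7:47 PM = 10 h 39 min; less 45 min break → 9 h 54 min

9 h 54 min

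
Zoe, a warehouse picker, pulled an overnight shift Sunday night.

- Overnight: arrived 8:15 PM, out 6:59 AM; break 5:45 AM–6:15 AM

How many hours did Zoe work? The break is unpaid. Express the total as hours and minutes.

Overnight: 8:15 PM → midnight = 3 h 45 min; midnight → 6:59 AM = 6 h 59 min; span 10 h 44 min; less 30 min break → 10 h 14 min

10 h 14 min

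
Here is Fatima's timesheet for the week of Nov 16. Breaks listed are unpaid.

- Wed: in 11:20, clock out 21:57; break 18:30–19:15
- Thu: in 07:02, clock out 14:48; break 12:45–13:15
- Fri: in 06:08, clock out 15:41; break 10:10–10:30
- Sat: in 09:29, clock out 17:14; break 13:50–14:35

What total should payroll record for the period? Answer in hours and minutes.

Wed: 11:20–21:57 = 10 h 37 min; less 45 min break → 9 h 52 min
Thu: 07:02–14:48 = 7 h 46 min; less 30 min break → 7 h 16 min
Fri: 06:08–15:41 = 9 h 33 min; less 20 min break → 9 h 13 min
Sat: 09:29–17:14 = 7 h 45 min; less 45 min break → 7 h 0 min
Total: 9 h 52 min + 7 h 16 min + 9 h 13 min + 7 h 0 min = 33 h 21 min.

33 h 21 min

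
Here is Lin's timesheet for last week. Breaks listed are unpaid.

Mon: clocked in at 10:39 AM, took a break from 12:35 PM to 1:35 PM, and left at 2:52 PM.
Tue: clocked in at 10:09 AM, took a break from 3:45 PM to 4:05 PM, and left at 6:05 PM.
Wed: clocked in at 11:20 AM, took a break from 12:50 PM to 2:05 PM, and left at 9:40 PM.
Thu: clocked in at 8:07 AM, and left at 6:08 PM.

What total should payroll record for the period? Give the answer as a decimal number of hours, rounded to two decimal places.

Mon: 10:39 AM–2:52 PM = 4 h 13 min; less 60 min break → 3 h 13 min
Tue: 10:09 AM–6:05 PM = 7 h 56 min; less 20 min break → 7 h 36 min
Wed: 11:20 AM–9:40 PM = 10 h 20 min; less 75 min break → 9 h 5 min
Thu: 8:07 AM–6:08 PM = 10 h 1 min
Total: 3 h 13 min + 7 h 36 min + 9 h 5 min + 10 h 1 min = 29 h 55 min.

29.92 hours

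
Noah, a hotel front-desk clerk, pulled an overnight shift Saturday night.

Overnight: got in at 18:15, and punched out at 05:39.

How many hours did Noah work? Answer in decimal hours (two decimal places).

Overnight: 18:15 → midnight = 5 h 45 min; midnight → 05:39 = 5 h 39 min; span 11 h 24 min

11.40 hours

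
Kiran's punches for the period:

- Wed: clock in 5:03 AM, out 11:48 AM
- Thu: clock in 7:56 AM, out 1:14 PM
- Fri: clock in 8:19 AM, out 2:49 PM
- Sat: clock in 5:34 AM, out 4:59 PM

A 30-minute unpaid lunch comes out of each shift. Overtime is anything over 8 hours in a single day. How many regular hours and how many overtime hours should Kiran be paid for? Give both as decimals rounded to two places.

Regular 25.05 hours, overtime 2.92 hours

Wed: 5:03 AM–11:48 AM = 6 h 45 min; less 30 min break → 6 h 15 min
Thu: 7:56 AM–1:14 PM = 5 h 18 min; less 30 min break → 4 h 48 min
Fri: 8:19 AM–2:49 PM = 6 h 30 min; less 30 min break → 6 h 0 min
Sat: 5:34 AM–4:59 PM = 11 h 25 min; less 30 min break → 10 h 55 min
Wed reg 6 h 15 min / OT 0 h 0 min; Thu reg 4 h 48 min / OT 0 h 0 min; Fri reg 6 h 0 min / OT 0 h 0 min; Sat reg 8 h 0 min / OT 2 h 55 min.
Totals: regular 25 h 3 min, overtime 2 h 55 min.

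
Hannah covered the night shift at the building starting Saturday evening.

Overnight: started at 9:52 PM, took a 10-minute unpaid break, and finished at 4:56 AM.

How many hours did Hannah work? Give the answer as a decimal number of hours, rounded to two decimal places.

Overnight: 9:52 PM → midnight = 2 h 8 min; midnight → 4:56 AM = 4 h 56 min; span 7 h 4 min; less 10 min break → 6 h 54 min

6.90 hours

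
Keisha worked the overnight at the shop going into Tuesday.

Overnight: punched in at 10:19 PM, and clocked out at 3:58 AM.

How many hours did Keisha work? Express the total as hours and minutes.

Overnight: 10:19 PM → midnight = 1 h 41 min; midnight → 3:58 AM = 3 h 58 min; span 5 h 39 min

5 h 39 min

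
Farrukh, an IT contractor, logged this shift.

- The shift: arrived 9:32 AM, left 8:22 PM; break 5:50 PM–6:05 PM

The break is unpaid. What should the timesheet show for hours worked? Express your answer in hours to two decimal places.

10.58 hours

The shift: 9:32 AM–8:22 PM = 10 h 50 min; less 15 min break → 10 h 35 min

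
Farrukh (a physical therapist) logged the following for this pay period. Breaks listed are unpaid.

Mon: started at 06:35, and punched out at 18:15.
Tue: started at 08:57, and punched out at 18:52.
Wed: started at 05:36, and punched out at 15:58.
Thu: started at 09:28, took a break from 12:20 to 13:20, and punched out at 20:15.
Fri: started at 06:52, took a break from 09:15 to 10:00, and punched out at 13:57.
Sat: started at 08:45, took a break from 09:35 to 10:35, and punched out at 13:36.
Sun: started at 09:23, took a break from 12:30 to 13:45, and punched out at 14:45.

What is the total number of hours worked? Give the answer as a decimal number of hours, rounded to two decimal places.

Mon: 06:35–18:15 = 11 h 40 min
Tue: 08:57–18:52 = 9 h 55 min
Wed: 05:36–15:58 = 10 h 22 min
Thu: 09:28–20:15 = 10 h 47 min; less 60 min break → 9 h 47 min
Fri: 06:52–13:57 = 7 h 5 min; less 45 min break → 6 h 20 min
Sat: 08:45–13:36 = 4 h 51 min; less 60 min break → 3 h 51 min
Sun: 09:23–14:45 = 5 h 22 min; less 75 min break → 4 h 7 min
Total: 11 h 40 min + 9 h 55 min + 10 h 22 min + 9 h 47 min + 6 h 20 min + 3 h 51 min + 4 h 7 min = 56 h 2 min.

56.03 hours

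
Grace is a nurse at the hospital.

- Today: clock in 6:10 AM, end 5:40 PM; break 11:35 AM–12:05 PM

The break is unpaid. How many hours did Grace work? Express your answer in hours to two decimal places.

11.00 hours

Today: 6:10 AM–5:40 PM = 11 h 30 min; less 30 min break → 11 h 0 min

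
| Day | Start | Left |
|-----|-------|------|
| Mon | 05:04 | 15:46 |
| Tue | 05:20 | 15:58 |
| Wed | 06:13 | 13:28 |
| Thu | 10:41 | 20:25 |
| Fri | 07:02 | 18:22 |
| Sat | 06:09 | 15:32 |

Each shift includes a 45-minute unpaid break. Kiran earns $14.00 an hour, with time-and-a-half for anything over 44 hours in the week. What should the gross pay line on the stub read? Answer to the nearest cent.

Mon: 05:04–15:46 = 10 h 42 min; less 45 min break → 9 h 57 min
Tue: 05:20–15:58 = 10 h 38 min; less 45 min break → 9 h 53 min
Wed: 06:13–13:28 = 7 h 15 min; less 45 min break → 6 h 30 min
Thu: 10:41–20:25 = 9 h 44 min; less 45 min break → 8 h 59 min
Fri: 07:02–18:22 = 11 h 20 min; less 45 min break → 10 h 35 min
Sat: 06:09–15:32 = 9 h 23 min; less 45 min break → 8 h 38 min
Total worked: 54 h 32 min = 3272 min.
Regular 44 h 0 min = 2640 min at $14.00/h; overtime 10 h 32 min = 632 min at $21.00/h.
Pay = (2640 × $14.00 + 632 × $21.00) ÷ 60 = $837.20.

$837.20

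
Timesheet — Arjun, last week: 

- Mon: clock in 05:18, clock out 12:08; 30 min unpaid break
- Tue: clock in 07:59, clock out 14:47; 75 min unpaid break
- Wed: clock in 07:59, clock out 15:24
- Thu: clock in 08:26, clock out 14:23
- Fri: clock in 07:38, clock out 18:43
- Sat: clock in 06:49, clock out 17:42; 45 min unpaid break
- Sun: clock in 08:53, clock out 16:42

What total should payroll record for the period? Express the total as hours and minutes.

54 h 17 min

Mon: 05:18–12:08 = 6 h 50 min; less 30 min break → 6 h 20 min
Tue: 07:59–14:47 = 6 h 48 min; less 75 min break → 5 h 33 min
Wed: 07:59–15:24 = 7 h 25 min
Thu: 08:26–14:23 = 5 h 57 min
Fri: 07:38–18:43 = 11 h 5 min
Sat: 06:49–17:42 = 10 h 53 min; less 45 min break → 10 h 8 min
Sun: 08:53–16:42 = 7 h 49 min
Total: 6 h 20 min + 5 h 33 min + 7 h 25 min + 5 h 57 min + 11 h 5 min + 10 h 8 min + 7 h 49 min = 54 h 17 min.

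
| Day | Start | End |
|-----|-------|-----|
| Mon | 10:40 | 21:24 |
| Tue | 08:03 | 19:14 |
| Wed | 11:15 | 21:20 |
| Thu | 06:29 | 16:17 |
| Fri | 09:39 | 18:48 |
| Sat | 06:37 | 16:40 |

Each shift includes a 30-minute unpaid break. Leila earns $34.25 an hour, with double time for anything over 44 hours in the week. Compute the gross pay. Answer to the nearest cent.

$2466.00

Mon: 10:40–21:24 = 10 h 44 min; less 30 min break → 10 h 14 min
Tue: 08:03–19:14 = 11 h 11 min; less 30 min break → 10 h 41 min
Wed: 11:15–21:20 = 10 h 5 min; less 30 min break → 9 h 35 min
Thu: 06:29–16:17 = 9 h 48 min; less 30 min break → 9 h 18 min
Fri: 09:39–18:48 = 9 h 9 min; less 30 min break → 8 h 39 min
Sat: 06:37–16:40 = 10 h 3 min; less 30 min break → 9 h 33 min
Total worked: 58 h 0 min = 3480 min.
Regular 44 h 0 min = 2640 min at $34.25/h; overtime 14 h 0 min = 840 min at $68.50/h.
Pay = (2640 × $34.25 + 840 × $68.50) ÷ 60 = $2466.00.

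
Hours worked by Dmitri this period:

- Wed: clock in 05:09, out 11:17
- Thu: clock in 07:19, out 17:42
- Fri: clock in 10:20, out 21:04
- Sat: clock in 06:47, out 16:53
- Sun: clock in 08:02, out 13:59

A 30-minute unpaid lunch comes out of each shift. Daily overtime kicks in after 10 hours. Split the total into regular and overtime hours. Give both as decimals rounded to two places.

Wed: 05:09–11:17 = 6 h 8 min; less 30 min break → 5 h 38 min
Thu: 07:19–17:42 = 10 h 23 min; less 30 min break → 9 h 53 min
Fri: 10:20–21:04 = 10 h 44 min; less 30 min break → 10 h 14 min
Sat: 06:47–16:53 = 10 h 6 min; less 30 min break → 9 h 36 min
Sun: 08:02–13:59 = 5 h 57 min; less 30 min break → 5 h 27 min
Wed reg 5 h 38 min / OT 0 h 0 min; Thu reg 9 h 53 min / OT 0 h 0 min; Fri reg 10 h 0 min / OT 0 h 14 min; Sat reg 9 h 36 min / OT 0 h 0 min; Sun reg 5 h 27 min / OT 0 h 0 min.
Totals: regular 40 h 34 min, overtime 0 h 14 min.

Regular 40.57 hours, overtime 0.23 hours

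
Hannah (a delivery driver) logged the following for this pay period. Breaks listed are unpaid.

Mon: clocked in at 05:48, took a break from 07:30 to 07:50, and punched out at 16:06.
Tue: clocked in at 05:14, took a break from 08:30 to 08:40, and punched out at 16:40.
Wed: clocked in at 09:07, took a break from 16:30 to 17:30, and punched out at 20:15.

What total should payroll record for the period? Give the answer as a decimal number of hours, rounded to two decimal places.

31.37 hours

Mon: 05:48–16:06 = 10 h 18 min; less 20 min break → 9 h 58 min
Tue: 05:14–16:40 = 11 h 26 min; less 10 min break → 11 h 16 min
Wed: 09:07–20:15 = 11 h 8 min; less 60 min break → 10 h 8 min
Total: 9 h 58 min + 11 h 16 min + 10 h 8 min = 31 h 22 min.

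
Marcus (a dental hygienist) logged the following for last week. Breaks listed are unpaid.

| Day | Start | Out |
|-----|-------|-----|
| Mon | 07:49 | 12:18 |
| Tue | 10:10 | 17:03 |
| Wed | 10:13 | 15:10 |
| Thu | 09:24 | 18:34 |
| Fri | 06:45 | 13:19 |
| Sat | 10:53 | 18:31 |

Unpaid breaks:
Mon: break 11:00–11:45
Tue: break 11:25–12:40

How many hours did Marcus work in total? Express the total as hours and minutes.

37 h 41 min

Mon: 07:49–12:18 = 4 h 29 min; less 45 min break → 3 h 44 min
Tue: 10:10–17:03 = 6 h 53 min; less 75 min break → 5 h 38 min
Wed: 10:13–15:10 = 4 h 57 min
Thu: 09:24–18:34 = 9 h 10 min
Fri: 06:45–13:19 = 6 h 34 min
Sat: 10:53–18:31 = 7 h 38 min
Total: 3 h 44 min + 5 h 38 min + 4 h 57 min + 9 h 10 min + 6 h 34 min + 7 h 38 min = 37 h 41 min.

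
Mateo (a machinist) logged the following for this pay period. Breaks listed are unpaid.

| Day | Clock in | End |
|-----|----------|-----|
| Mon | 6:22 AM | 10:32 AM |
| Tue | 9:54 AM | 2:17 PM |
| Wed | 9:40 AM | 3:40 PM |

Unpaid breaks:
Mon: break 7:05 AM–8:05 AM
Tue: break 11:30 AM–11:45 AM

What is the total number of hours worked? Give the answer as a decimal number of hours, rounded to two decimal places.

Mon: 6:22 AM–10:32 AM = 4 h 10 min; less 60 min break → 3 h 10 min
Tue: 9:54 AM–2:17 PM = 4 h 23 min; less 15 min break → 4 h 8 min
Wed: 9:40 AM–3:40 PM = 6 h 0 min
Total: 3 h 10 min + 4 h 8 min + 6 h 0 min = 13 h 18 min.

13.30 hours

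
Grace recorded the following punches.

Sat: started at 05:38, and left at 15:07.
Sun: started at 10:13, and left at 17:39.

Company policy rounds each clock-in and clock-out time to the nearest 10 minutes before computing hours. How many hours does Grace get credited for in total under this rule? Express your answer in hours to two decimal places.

17.00 hours

Sat: in 05:38→05:40, out 15:07→15:10; 9 h 30 min
Sun: in 10:13→10:10, out 17:39→17:40; 7 h 30 min
Total credited: 17 h 0 min.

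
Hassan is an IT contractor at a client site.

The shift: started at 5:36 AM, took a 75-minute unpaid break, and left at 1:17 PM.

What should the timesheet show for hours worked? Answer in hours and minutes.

6 h 26 min

The shift: 5:36 AM–1:17 PM = 7 h 41 min; less 75 min break → 6 h 26 min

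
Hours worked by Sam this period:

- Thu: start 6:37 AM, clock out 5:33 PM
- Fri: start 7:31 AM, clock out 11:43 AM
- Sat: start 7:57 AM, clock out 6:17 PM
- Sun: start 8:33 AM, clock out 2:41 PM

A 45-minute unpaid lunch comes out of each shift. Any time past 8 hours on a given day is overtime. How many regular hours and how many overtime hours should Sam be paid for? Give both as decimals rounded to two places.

Thu: 6:37 AM–5:33 PM = 10 h 56 min; less 45 min break → 10 h 11 min
Fri: 7:31 AM–11:43 AM = 4 h 12 min; less 45 min break → 3 h 27 min
Sat: 7:57 AM–6:17 PM = 10 h 20 min; less 45 min break → 9 h 35 min
Sun: 8:33 AM–2:41 PM = 6 h 8 min; less 45 min break → 5 h 23 min
Thu reg 8 h 0 min / OT 2 h 11 min; Fri reg 3 h 27 min / OT 0 h 0 min; Sat reg 8 h 0 min / OT 1 h 35 min; Sun reg 5 h 23 min / OT 0 h 0 min.
Totals: regular 24 h 50 min, overtime 3 h 46 min.

Regular 24.83 hours, overtime 3.77 hours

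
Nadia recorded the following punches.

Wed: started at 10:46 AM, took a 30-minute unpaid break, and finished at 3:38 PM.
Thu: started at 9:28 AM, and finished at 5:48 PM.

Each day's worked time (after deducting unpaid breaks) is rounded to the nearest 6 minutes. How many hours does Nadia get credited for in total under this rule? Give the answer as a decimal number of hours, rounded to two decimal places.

12.70 hours

Wed: 10:46 AM–3:38 PM = 4 h 52 min − 30 min = 4 h 22 min → rounds to 4 h 24 min
Thu: 9:28 AM–5:48 PM = 8 h 20 min → rounds to 8 h 18 min
Total credited: 12 h 42 min.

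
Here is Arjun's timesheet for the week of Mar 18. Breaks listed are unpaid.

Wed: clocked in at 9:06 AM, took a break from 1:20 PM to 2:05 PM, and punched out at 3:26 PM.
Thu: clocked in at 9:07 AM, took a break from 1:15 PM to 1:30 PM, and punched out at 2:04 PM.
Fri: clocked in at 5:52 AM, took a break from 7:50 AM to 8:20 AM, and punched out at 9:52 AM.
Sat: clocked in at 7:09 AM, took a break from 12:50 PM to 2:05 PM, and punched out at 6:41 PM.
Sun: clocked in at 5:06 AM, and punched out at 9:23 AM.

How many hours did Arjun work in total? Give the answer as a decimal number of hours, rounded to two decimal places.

Wed: 9:06 AM–3:26 PM = 6 h 20 min; less 45 min break → 5 h 35 min
Thu: 9:07 AM–2:04 PM = 4 h 57 min; less 15 min break → 4 h 42 min
Fri: 5:52 AM–9:52 AM = 4 h 0 min; less 30 min break → 3 h 30 min
Sat: 7:09 AM–6:41 PM = 11 h 32 min; less 75 min break → 10 h 17 min
Sun: 5:06 AM–9:23 AM = 4 h 17 min
Total: 5 h 35 min + 4 h 42 min + 3 h 30 min + 10 h 17 min + 4 h 17 min = 28 h 21 min.

28.35 hours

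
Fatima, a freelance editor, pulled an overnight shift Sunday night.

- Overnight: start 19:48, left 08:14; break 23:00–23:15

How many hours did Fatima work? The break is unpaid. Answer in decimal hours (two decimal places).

Overnight: 19:48 → midnight = 4 h 12 min; midnight → 08:14 = 8 h 14 min; span 12 h 26 min; less 15 min break → 12 h 11 min

12.18 hours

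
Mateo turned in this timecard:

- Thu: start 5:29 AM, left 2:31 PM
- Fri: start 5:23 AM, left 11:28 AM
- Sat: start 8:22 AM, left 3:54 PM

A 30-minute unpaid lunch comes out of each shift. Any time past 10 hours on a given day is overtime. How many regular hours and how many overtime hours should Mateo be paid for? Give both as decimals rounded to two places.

Thu: 5:29 AM–2:31 PM = 9 h 2 min; less 30 min break → 8 h 32 min
Fri: 5:23 AM–11:28 AM = 6 h 5 min; less 30 min break → 5 h 35 min
Sat: 8:22 AM–3:54 PM = 7 h 32 min; less 30 min break → 7 h 2 min
Thu reg 8 h 32 min / OT 0 h 0 min; Fri reg 5 h 35 min / OT 0 h 0 min; Sat reg 7 h 2 min / OT 0 h 0 min.
Totals: regular 21 h 9 min, overtime 0 h 0 min.

Regular 21.15 hours, overtime 0.00 hours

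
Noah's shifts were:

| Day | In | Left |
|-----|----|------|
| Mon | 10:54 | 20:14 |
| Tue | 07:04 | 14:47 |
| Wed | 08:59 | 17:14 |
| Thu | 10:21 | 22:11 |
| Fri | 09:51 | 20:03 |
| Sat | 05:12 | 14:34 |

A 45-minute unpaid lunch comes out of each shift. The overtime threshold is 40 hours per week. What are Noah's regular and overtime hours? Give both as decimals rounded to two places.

Regular 40.00 hours, overtime 12.20 hours

Mon: 10:54–20:14 = 9 h 20 min; less 45 min break → 8 h 35 min
Tue: 07:04–14:47 = 7 h 43 min; less 45 min break → 6 h 58 min
Wed: 08:59–17:14 = 8 h 15 min; less 45 min break → 7 h 30 min
Thu: 10:21–22:11 = 11 h 50 min; less 45 min break → 11 h 5 min
Fri: 09:51–20:03 = 10 h 12 min; less 45 min break → 9 h 27 min
Sat: 05:12–14:34 = 9 h 22 min; less 45 min break → 8 h 37 min
Total worked: 52 h 12 min = 52.20 h.
Threshold 40 h → overtime 12 h 12 min, regular 40 h 0 min.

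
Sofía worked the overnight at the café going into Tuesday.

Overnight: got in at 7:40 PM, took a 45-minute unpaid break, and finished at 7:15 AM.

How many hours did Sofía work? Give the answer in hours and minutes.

Overnight: 7:40 PM → midnight = 4 h 20 min; midnight → 7:15 AM = 7 h 15 min; span 11 h 35 min; less 45 min break → 10 h 50 min

10 h 50 min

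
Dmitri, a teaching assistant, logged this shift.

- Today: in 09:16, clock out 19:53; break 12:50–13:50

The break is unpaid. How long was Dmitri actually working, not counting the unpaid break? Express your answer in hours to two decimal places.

9.62 hours

Today: 09:16–19:53 = 10 h 37 min; less 60 min break → 9 h 37 min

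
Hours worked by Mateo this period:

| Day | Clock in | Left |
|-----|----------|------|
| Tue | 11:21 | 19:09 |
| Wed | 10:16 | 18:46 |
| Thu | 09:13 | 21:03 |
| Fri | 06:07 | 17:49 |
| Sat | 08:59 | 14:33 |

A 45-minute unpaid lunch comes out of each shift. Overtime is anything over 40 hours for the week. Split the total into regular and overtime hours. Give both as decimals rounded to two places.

Regular 40.00 hours, overtime 1.65 hours

Tue: 11:21–19:09 = 7 h 48 min; less 45 min break → 7 h 3 min
Wed: 10:16–18:46 = 8 h 30 min; less 45 min break → 7 h 45 min
Thu: 09:13–21:03 = 11 h 50 min; less 45 min break → 11 h 5 min
Fri: 06:07–17:49 = 11 h 42 min; less 45 min break → 10 h 57 min
Sat: 08:59–14:33 = 5 h 34 min; less 45 min break → 4 h 49 min
Total worked: 41 h 39 min = 41.65 h.
Threshold 40 h → overtime 1 h 39 min, regular 40 h 0 min.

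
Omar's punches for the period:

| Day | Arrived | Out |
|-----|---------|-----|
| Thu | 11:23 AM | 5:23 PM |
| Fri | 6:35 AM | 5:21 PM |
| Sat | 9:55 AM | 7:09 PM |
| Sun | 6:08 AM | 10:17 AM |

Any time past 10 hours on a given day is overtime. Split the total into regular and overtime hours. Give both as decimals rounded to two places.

Regular 29.38 hours, overtime 0.77 hours

Thu: 11:23 AM–5:23 PM = 6 h 0 min
Fri: 6:35 AM–5:21 PM = 10 h 46 min
Sat: 9:55 AM–7:09 PM = 9 h 14 min
Sun: 6:08 AM–10:17 AM = 4 h 9 min
Thu reg 6 h 0 min / OT 0 h 0 min; Fri reg 10 h 0 min / OT 0 h 46 min; Sat reg 9 h 14 min / OT 0 h 0 min; Sun reg 4 h 9 min / OT 0 h 0 min.
Totals: regular 29 h 23 min, overtime 0 h 46 min.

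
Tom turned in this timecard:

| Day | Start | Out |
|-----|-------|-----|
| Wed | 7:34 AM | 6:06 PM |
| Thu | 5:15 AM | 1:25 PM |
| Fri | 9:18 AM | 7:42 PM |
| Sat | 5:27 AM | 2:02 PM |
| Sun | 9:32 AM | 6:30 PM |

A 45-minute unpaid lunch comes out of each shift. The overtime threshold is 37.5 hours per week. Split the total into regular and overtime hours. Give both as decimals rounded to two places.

Wed: 7:34 AM–6:06 PM = 10 h 32 min; less 45 min break → 9 h 47 min
Thu: 5:15 AM–1:25 PM = 8 h 10 min; less 45 min break → 7 h 25 min
Fri: 9:18 AM–7:42 PM = 10 h 24 min; less 45 min break → 9 h 39 min
Sat: 5:27 AM–2:02 PM = 8 h 35 min; less 45 min break → 7 h 50 min
Sun: 9:32 AM–6:30 PM = 8 h 58 min; less 45 min break → 8 h 13 min
Total worked: 42 h 54 min = 42.90 h.
Threshold 37.5 h → overtime 5 h 24 min, regular 37 h 30 min.

Regular 37.50 hours, overtime 5.40 hours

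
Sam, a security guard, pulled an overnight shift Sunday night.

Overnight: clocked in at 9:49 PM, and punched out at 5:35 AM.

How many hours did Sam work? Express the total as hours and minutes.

Overnight: 9:49 PM → midnight = 2 h 11 min; midnight → 5:35 AM = 5 h 35 min; span 7 h 46 min

7 h 46 min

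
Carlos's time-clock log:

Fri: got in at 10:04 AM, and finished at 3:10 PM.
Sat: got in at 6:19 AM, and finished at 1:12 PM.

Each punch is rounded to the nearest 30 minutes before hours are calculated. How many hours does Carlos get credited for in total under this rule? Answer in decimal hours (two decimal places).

Fri: in 10:04 AM→10:00 AM, out 3:10 PM→3:00 PM; 5 h 0 min
Sat: in 6:19 AM→6:30 AM, out 1:12 PM→1:00 PM; 6 h 30 min
Total credited: 11 h 30 min.

11.50 hours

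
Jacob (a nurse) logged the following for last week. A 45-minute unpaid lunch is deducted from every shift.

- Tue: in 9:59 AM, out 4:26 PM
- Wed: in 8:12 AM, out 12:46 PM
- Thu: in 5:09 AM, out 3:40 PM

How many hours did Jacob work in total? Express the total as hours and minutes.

Tue: 9:59 AM–4:26 PM = 6 h 27 min; less 45 min break → 5 h 42 min
Wed: 8:12 AM–12:46 PM = 4 h 34 min; less 45 min break → 3 h 49 min
Thu: 5:09 AM–3:40 PM = 10 h 31 min; less 45 min break → 9 h 46 min
Total: 5 h 42 min + 3 h 49 min + 9 h 46 min = 19 h 17 min.

19 h 17 min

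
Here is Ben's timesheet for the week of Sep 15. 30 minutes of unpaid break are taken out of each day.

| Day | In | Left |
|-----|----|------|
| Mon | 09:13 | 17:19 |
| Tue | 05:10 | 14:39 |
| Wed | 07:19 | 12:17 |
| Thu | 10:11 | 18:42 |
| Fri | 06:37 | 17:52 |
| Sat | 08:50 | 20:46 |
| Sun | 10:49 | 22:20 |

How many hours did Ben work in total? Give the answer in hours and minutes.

62 h 16 min

Mon: 09:13–17:19 = 8 h 6 min; less 30 min break → 7 h 36 min
Tue: 05:10–14:39 = 9 h 29 min; less 30 min break → 8 h 59 min
Wed: 07:19–12:17 = 4 h 58 min; less 30 min break → 4 h 28 min
Thu: 10:11–18:42 = 8 h 31 min; less 30 min break → 8 h 1 min
Fri: 06:37–17:52 = 11 h 15 min; less 30 min break → 10 h 45 min
Sat: 08:50–20:46 = 11 h 56 min; less 30 min break → 11 h 26 min
Sun: 10:49–22:20 = 11 h 31 min; less 30 min break → 11 h 1 min
Total: 7 h 36 min + 8 h 59 min + 4 h 28 min + 8 h 1 min + 10 h 45 min + 11 h 26 min + 11 h 1 min = 62 h 16 min.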